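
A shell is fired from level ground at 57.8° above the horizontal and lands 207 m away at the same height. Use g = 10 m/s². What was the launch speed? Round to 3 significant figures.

47.9 m/s

On level ground, R = v₀² sin(2θ) / g, so v₀ = √(R g / sin 2θ).
sin(2 × 57.8°) = 0.9018.
v₀ = √(207 × 10 / 0.9018) = √2295 = 47.9 m/s.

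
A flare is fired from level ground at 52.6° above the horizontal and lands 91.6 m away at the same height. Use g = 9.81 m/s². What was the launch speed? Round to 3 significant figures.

30.5 m/s

On level ground, R = v₀² sin(2θ) / g, so v₀ = √(R g / sin 2θ).
sin(2 × 52.6°) = 0.9650.
v₀ = √(91.6 × 9.81 / 0.9650) = √931.2 = 30.5 m/s.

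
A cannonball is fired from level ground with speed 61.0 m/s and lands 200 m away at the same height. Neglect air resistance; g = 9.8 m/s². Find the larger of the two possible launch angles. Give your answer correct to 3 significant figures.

74.1°

Level-ground range: R = v₀² sin(2θ)/g ⇒ sin 2θ = R g / v₀² = 200×9.8/61.0² = 0.5267.
2θ = arcsin(0.5267) = 31.78° or 180° − 31.78° = 148.22°.
So θ = 15.9° or θ = 74.1°.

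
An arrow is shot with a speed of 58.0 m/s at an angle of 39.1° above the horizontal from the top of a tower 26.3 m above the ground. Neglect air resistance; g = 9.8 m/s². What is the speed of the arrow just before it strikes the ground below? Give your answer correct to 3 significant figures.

62.3 m/s

v_x = 58.0 cos 39.1° = 45.01 m/s is unchanged throughout.
For the vertical component, v_y² = v_y0² + 2 g h = (36.58)² + 2×9.8×26.3 = 1854, so |v_y| = 43.06 m/s.
Impact speed = √(v_x² + v_y²) = √(2026 + 1854) = 62.3 m/s.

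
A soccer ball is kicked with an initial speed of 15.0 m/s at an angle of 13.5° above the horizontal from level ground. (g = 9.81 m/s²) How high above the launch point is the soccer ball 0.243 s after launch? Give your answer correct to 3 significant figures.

v_y0 = 15.0 sin 13.5° = 3.502 m/s.
y(t) = v_y0 t − ½ g t² = 3.502×0.243 − 4.905×0.243² = 0.561 m.

0.561 m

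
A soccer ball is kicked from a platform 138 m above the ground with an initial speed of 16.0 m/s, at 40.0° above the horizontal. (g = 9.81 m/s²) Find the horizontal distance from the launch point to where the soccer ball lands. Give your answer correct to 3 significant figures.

Components: v_x = 16.0 cos 40.0° = 12.26 m/s, v_y = 16.0 sin 40.0° = 10.28 m/s.
Vertical: 0 = 138 + 10.28 t − ½(9.81) t² ⇒ 4.905 t² − 10.28 t − 138 = 0.
t = [10.28 + √(105.7 + 2708)] / 9.810 = 6.455 s.
Horizontal: R = v_x · t = 12.26 × 6.455 = 79.1 m.

79.1 m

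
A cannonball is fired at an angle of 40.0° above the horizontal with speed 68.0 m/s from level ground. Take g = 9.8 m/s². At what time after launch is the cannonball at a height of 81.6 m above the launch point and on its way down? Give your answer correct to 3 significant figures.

v_y0 = 68.0 sin 40.0° = 43.71 m/s.
Set y = v_y0 t − ½ g t² = 81.6: 4.900 t² − 43.71 t + 81.6 = 0.
t = [43.71 ± √(1911 − 1599)] / 9.8 = (43.71 ± 17.66) / 9.8, giving t = 2.66 s or t = 6.26 s.
On the way down corresponds to the larger root: t = 6.26 s.

6.26 s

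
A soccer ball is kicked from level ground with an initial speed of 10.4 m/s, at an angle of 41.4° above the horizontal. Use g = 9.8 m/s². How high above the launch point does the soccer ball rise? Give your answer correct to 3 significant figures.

2.41 m

Vertical component of launch velocity: v_y = 10.4 sin 41.4° = 6.878 m/s.
At the highest point the vertical velocity is zero, so v_y² = 2 g h_max.
h_max = (6.878)² / (2 × 9.8) = 47.31 / 19.60 = 2.41 m.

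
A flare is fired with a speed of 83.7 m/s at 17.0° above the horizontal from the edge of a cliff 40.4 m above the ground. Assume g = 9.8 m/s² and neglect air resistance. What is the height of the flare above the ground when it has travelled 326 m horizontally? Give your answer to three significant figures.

v_x = 83.7 cos 17.0° = 80.04 m/s, v_y0 = 83.7 sin 17.0° = 24.47 m/s.
Time to reach x = 326 m: t = x / v_x = 326 / 80.04 = 4.073 s.
y = 40.4 + v_y0 t − ½ g t² = 40.4 + 24.47×4.073 − 4.900×4.073² = 58.8 m.

58.8 m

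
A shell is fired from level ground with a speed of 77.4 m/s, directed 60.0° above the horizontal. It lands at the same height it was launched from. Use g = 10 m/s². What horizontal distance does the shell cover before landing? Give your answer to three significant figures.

For level ground, R = v₀² sin(2θ) / g.
sin(2 × 60.0°) = sin 120.0° = 0.8660.
R = (77.4)² × 0.8660 / 10 = 519 m.

519 m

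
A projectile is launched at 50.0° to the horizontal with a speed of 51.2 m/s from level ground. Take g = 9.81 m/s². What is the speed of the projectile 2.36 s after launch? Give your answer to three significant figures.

36.6 m/s

v_x = 51.2 cos 50.0° = 32.91 m/s (constant).
v_y(t) = 51.2 sin 50.0° − g t = 39.22 − 9.81 × 2.36 = 16.07 m/s.
Speed = √(v_x² + v_y²) = √(1083 + 258.2) = 36.6 m/s.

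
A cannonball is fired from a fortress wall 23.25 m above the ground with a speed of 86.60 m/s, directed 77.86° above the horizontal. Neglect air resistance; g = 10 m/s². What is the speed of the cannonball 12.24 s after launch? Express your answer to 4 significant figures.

v_x = 86.60 cos 77.86° = 18.212 m/s (constant).
v_y(t) = 86.60 sin 77.86° − g t = 84.663 − 10 × 12.24 = -37.737 m/s.
Speed = √(v_x² + v_y²) = √(331.68 + 1424.1) = 41.90 m/s.

41.90 m/s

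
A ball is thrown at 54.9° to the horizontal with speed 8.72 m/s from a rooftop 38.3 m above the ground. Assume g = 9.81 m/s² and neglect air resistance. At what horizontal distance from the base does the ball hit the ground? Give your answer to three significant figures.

18.1 m

Components: v_x = 8.72 cos 54.9° = 5.014 m/s, v_y = 8.72 sin 54.9° = 7.134 m/s.
Vertical: 0 = 38.3 + 7.134 t − ½(9.81) t² ⇒ 4.905 t² − 7.134 t − 38.3 = 0.
t = [7.134 + √(50.89 + 751.4)] / 9.810 = 3.615 s.
Horizontal: R = v_x · t = 5.014 × 3.615 = 18.1 m.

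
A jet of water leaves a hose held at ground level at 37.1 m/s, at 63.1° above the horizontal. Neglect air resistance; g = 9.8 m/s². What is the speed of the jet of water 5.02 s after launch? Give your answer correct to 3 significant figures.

v_x = 37.1 cos 63.1° = 16.79 m/s (constant).
v_y(t) = 37.1 sin 63.1° − g t = 33.09 − 9.8 × 5.02 = -16.11 m/s.
Speed = √(v_x² + v_y²) = √(281.9 + 259.5) = 23.3 m/s.

23.3 m/s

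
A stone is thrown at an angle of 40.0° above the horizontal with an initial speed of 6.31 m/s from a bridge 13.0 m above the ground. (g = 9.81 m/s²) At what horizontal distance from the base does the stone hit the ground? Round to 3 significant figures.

Components: v_x = 6.31 cos 40.0° = 4.834 m/s, v_y = 6.31 sin 40.0° = 4.056 m/s.
Vertical: 0 = 13.0 + 4.056 t − ½(9.81) t² ⇒ 4.905 t² − 4.056 t − 13.0 = 0.
t = [4.056 + √(16.45 + 255.1)] / 9.810 = 2.093 s.
Horizontal: R = v_x · t = 4.834 × 2.093 = 10.1 m.

10.1 m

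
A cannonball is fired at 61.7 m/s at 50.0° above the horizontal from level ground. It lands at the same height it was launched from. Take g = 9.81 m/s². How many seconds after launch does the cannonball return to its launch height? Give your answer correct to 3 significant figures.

Vertical component: v_y = 61.7 sin 50.0° = 47.26 m/s.
For a projectile landing at launch height, time of flight is t = 2 v_y / g = 2 × 47.26 / 9.81 = 9.64 s.

9.64 s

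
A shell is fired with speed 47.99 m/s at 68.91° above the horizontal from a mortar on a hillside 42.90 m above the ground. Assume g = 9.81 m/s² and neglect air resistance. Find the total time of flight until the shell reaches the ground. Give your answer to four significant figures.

10.00 s

Vertical component: v_y = 47.99 sin 68.91° = 44.775 m/s.
Taking up as positive with launch at y = 42.90 m, landing at y = 0: 0 = 42.90 + 44.775 t − ½(9.81) t².
Solving 4.905 t² − 44.775 t − 42.90 = 0 gives t = [44.775 + √(44.775² + 4·4.905·42.90)] / 9.810 = 10.00 s.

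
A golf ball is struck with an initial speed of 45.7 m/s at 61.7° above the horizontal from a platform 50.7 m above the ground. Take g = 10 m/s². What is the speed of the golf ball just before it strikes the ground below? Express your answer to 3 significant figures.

55.7 m/s

v_x = 45.7 cos 61.7° = 21.67 m/s is unchanged throughout.
For the vertical component, v_y² = v_y0² + 2 g h = (40.24)² + 2×10×50.7 = 2633, so |v_y| = 51.31 m/s.
Impact speed = √(v_x² + v_y²) = √(469.6 + 2633) = 55.7 m/s.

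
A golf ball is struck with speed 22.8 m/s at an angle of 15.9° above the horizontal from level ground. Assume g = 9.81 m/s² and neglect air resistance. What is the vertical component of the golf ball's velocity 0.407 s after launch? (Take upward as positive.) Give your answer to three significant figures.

Initial vertical component: v_y0 = 22.8 sin 15.9° = 6.246 m/s.
v_y(t) = v_y0 − g t = 6.246 − 9.81 × 0.407 = 2.25 m/s.

2.25 m/s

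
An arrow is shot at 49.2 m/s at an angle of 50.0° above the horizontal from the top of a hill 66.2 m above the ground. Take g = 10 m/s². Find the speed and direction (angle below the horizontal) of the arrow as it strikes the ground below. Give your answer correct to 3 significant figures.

v_x = 49.2 cos 50.0° = 31.63 m/s (constant).
|v_y| at impact = √((37.69)² + 2×10×66.2) = 52.39 m/s.
Speed = √(31.63² + 52.39²) = 61.2 m/s; angle = arctan(52.39/31.63) = 58.9° below horizontal.

61.2 m/s at 58.9° below the horizontal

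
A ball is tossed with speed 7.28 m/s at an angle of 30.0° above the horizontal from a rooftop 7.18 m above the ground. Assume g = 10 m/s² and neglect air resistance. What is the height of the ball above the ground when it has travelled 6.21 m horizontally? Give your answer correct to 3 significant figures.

5.91 m

v_x = 7.28 cos 30.0° = 6.305 m/s, v_y0 = 7.28 sin 30.0° = 3.640 m/s.
Time to reach x = 6.21 m: t = x / v_x = 6.21 / 6.305 = 0.9849 s.
y = 7.18 + v_y0 t − ½ g t² = 7.18 + 3.640×0.9849 − 5.000×0.9849² = 5.91 m.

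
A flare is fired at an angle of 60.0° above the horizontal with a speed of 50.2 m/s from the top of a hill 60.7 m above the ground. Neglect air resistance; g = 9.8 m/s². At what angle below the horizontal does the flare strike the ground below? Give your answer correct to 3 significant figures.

65.7°

v_x = 50.2 cos 60.0° = 25.10 m/s.
At impact |v_y| = √(v_y0² + 2 g h) = √(43.47² + 2×9.8×60.7) = 55.49 m/s.
Angle below horizontal = arctan(|v_y| / v_x) = arctan(55.49 / 25.10) = 65.7°.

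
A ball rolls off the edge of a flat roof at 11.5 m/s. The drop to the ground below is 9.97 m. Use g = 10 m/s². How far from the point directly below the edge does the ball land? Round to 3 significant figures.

Initial vertical velocity is zero, so the fall time comes from h = ½ g t²: t = √(2 × 9.97 / 10) = 1.412 s.
Horizontal motion is uniform at 11.5 m/s, so x = 11.5 × 1.412 = 16.2 m.

16.2 m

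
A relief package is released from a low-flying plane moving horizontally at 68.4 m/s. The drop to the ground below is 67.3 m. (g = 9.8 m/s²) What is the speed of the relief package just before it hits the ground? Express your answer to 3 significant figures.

77.4 m/s

Fall time: t = √(2 × 67.3 / 9.8) = 3.706 s.
At impact: v_x = 68.4 m/s (unchanged), v_y = g t = 9.8 × 3.706 = 36.32 m/s.
Speed = √(v_x² + v_y²) = √(4679 + 1319) = 77.4 m/s.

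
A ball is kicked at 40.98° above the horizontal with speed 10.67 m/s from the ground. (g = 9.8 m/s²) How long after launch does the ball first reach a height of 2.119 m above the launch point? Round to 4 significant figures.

0.4359 s

v_y0 = 10.67 sin 40.98° = 6.9973 m/s.
Set y = v_y0 t − ½ g t² = 2.119: 4.900 t² − 6.9973 t + 2.119 = 0.
t = [6.9973 ± √(48.962 − 41.532)] / 9.8 = (6.9973 ± 2.7258) / 9.8, giving t = 0.4359 s or t = 0.9922 s.
The ball is on the way up at the first time, so t = 0.4359 s.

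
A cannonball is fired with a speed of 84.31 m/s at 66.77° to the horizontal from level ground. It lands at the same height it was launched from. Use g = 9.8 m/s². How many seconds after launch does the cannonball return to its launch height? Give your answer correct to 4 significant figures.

15.81 s

Vertical component: v_y = 84.31 sin 66.77° = 77.475 m/s.
For a projectile landing at launch height, time of flight is t = 2 v_y / g = 2 × 77.475 / 9.8 = 15.81 s.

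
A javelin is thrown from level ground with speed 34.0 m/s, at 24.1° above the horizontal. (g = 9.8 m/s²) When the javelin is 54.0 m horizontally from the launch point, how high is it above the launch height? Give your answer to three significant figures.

v_x = 34.0 cos 24.1° = 31.04 m/s, v_y0 = 34.0 sin 24.1° = 13.88 m/s.
Time to reach x = 54.0 m: t = x / v_x = 54.0 / 31.04 = 1.740 s.
y = v_y0 t − ½ g t² = 13.88×1.740 − 4.900×1.740² = 9.32 m.

9.32 m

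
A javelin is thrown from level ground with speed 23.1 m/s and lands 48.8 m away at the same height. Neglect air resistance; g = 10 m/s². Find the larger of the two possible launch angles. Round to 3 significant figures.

Level-ground range: R = v₀² sin(2θ)/g ⇒ sin 2θ = R g / v₀² = 48.8×10/23.1² = 0.9145.
2θ = arcsin(0.9145) = 66.13° or 180° − 66.13° = 113.87°.
So θ = 33.1° or θ = 56.9°.

56.9°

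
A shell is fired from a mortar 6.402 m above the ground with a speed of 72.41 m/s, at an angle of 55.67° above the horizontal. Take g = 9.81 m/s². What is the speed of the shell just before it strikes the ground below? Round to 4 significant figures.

73.27 m/s

v_x = 72.41 cos 55.67° = 40.836 m/s is unchanged throughout.
For the vertical component, v_y² = v_y0² + 2 g h = (59.796)² + 2×9.81×6.402 = 3701.2, so |v_y| = 60.837 m/s.
Impact speed = √(v_x² + v_y²) = √(1667.6 + 3701.2) = 73.27 m/s.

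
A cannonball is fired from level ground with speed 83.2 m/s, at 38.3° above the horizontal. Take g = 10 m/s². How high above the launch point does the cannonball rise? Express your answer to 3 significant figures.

133 m

Vertical component of launch velocity: v_y = 83.2 sin 38.3° = 51.57 m/s.
At the highest point the vertical velocity is zero, so v_y² = 2 g h_max.
h_max = (51.57)² / (2 × 10) = 2659 / 20.00 = 133 m.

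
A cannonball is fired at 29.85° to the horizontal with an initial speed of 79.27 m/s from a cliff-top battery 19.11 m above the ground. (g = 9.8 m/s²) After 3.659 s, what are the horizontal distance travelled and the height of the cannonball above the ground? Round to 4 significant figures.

x = 251.6 m, y = 97.87 m

v_x = 79.27 cos 29.85° = 68.753 m/s; v_y0 = 79.27 sin 29.85° = 39.455 m/s.
x = v_x t = 68.753 × 3.659 = 251.6 m.
y = 19.11 + v_y0 t − ½ g t² = 97.87 m.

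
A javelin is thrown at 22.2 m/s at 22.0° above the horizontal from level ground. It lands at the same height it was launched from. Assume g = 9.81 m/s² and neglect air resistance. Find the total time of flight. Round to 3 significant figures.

1.70 s

Vertical component: v_y = 22.2 sin 22.0° = 8.316 m/s.
For a projectile landing at launch height, time of flight is t = 2 v_y / g = 2 × 8.316 / 9.81 = 1.70 s.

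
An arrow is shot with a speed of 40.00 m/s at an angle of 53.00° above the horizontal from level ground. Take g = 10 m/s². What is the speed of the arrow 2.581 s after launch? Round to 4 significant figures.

24.84 m/s

v_x = 40.00 cos 53.00° = 24.073 m/s (constant).
v_y(t) = 40.00 sin 53.00° − g t = 31.945 − 10 × 2.581 = 6.1350 m/s.
Speed = √(v_x² + v_y²) = √(579.51 + 37.638) = 24.84 m/s.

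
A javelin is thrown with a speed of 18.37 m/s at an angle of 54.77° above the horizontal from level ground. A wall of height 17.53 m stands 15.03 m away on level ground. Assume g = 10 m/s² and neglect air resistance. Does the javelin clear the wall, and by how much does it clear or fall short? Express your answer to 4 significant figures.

No — it falls 6.306 m short of clearing the wall.

v_x = 18.37 cos 54.77° = 10.597 m/s; v_y0 = 18.37 sin 54.77° = 15.005 m/s.
Time to reach the wall: t = 15.03 / 10.597 = 1.4183 s.
Height at that point: y = 15.005×1.4183 − 5.000×1.4183² = 11.224 m.
That is 17.53 − 11.224 = 6.306 m below the top of the wall, so the javelin does not clear it.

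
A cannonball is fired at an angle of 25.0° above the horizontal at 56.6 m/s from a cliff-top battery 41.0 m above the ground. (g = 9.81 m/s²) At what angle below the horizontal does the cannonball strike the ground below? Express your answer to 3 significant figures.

v_x = 56.6 cos 25.0° = 51.30 m/s.
At impact |v_y| = √(v_y0² + 2 g h) = √(23.92² + 2×9.81×41.0) = 37.10 m/s.
Angle below horizontal = arctan(|v_y| / v_x) = arctan(37.10 / 51.30) = 35.9°.

35.9°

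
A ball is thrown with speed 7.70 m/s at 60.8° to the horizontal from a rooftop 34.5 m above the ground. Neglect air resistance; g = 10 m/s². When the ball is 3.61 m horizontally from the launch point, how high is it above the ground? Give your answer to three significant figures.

v_x = 7.70 cos 60.8° = 3.757 m/s, v_y0 = 7.70 sin 60.8° = 6.721 m/s.
Time to reach x = 3.61 m: t = x / v_x = 3.61 / 3.757 = 0.9609 s.
y = 34.5 + v_y0 t − ½ g t² = 34.5 + 6.721×0.9609 − 5.000×0.9609² = 36.3 m.

36.3 m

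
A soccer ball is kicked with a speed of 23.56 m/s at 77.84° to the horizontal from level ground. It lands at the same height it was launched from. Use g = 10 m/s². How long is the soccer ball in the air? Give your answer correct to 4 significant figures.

4.606 s

Vertical component: v_y = 23.56 sin 77.84° = 23.031 m/s.
For a projectile landing at launch height, time of flight is t = 2 v_y / g = 2 × 23.031 / 10 = 4.606 s.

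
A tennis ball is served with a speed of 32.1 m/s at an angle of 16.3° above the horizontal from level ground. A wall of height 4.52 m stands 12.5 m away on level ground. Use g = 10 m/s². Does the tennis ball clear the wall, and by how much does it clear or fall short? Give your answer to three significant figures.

No — it falls 1.69 m short of clearing the wall.

v_x = 32.1 cos 16.3° = 30.81 m/s; v_y0 = 32.1 sin 16.3° = 9.009 m/s.
Time to reach the wall: t = 12.5 / 30.81 = 0.4057 s.
Height at that point: y = 9.009×0.4057 − 5.000×0.4057² = 2.832 m.
That is 4.52 − 2.832 = 1.69 m below the top of the wall, so the tennis ball does not clear it.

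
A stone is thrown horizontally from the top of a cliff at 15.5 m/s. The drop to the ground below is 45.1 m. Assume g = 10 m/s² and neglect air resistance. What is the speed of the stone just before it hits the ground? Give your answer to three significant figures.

Fall time: t = √(2 × 45.1 / 10) = 3.003 s.
At impact: v_x = 15.5 m/s (unchanged), v_y = g t = 10 × 3.003 = 30.03 m/s.
Speed = √(v_x² + v_y²) = √(240.2 + 901.8) = 33.8 m/s.

33.8 m/s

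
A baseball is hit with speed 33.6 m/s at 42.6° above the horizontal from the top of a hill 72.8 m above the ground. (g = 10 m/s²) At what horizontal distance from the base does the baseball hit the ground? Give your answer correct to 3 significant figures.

166 m

Components: v_x = 33.6 cos 42.6° = 24.73 m/s, v_y = 33.6 sin 42.6° = 22.74 m/s.
Vertical: 0 = 72.8 + 22.74 t − ½(10) t² ⇒ 5.000 t² − 22.74 t − 72.8 = 0.
t = [22.74 + √(517.1 + 1456)] / 10.00 = 6.716 s.
Horizontal: R = v_x · t = 24.73 × 6.716 = 166 m.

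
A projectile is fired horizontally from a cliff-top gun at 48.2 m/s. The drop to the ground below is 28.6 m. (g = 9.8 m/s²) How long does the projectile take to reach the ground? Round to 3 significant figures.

The horizontal speed doesn't affect the fall. With v_y0 = 0, h = ½ g t².
t = √(2 × 28.6 / 9.8) = √5.837 = 2.42 s.

2.42 s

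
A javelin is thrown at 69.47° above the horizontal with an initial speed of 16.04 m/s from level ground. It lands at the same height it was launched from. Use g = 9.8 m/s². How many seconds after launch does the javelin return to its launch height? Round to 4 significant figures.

3.066 s

Vertical component: v_y = 16.04 sin 69.47° = 15.021 m/s.
For a projectile landing at launch height, time of flight is t = 2 v_y / g = 2 × 15.021 / 9.8 = 3.066 s.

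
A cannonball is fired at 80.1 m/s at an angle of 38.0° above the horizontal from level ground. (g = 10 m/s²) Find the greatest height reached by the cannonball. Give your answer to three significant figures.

122 m

Vertical component of launch velocity: v_y = 80.1 sin 38.0° = 49.31 m/s.
At the highest point the vertical velocity is zero, so v_y² = 2 g h_max.
h_max = (49.31)² / (2 × 10) = 2431 / 20.00 = 122 m.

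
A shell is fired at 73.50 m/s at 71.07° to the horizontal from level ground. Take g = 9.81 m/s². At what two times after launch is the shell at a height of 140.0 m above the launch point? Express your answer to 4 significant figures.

v_y0 = 73.50 sin 71.07° = 69.525 m/s.
Set y = v_y0 t − ½ g t² = 140.0: 4.905 t² − 69.525 t + 140.0 = 0.
t = [69.525 ± √(4833.7 − 2746.8)] / 9.81 = (69.525 ± 45.683) / 9.81, giving t = 2.430 s or t = 11.74 s.
So the shell is at 140.0 m at t = 2.430 s (rising) and t = 11.74 s (falling).

2.430 s and 11.74 s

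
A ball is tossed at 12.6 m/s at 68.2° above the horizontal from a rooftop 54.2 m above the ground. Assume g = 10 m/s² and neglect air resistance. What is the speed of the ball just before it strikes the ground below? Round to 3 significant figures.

v_x = 12.6 cos 68.2° = 4.679 m/s is unchanged throughout.
For the vertical component, v_y² = v_y0² + 2 g h = (11.70)² + 2×10×54.2 = 1221, so |v_y| = 34.94 m/s.
Impact speed = √(v_x² + v_y²) = √(21.89 + 1221) = 35.3 m/s.

35.3 m/s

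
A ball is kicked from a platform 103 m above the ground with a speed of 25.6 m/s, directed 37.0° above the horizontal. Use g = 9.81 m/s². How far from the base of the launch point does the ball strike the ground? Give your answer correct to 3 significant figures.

Components: v_x = 25.6 cos 37.0° = 20.45 m/s, v_y = 25.6 sin 37.0° = 15.41 m/s.
Vertical: 0 = 103 + 15.41 t − ½(9.81) t² ⇒ 4.905 t² − 15.41 t − 103 = 0.
t = [15.41 + √(237.5 + 2021)] / 9.810 = 6.415 s.
Horizontal: R = v_x · t = 20.45 × 6.415 = 131 m.

131 m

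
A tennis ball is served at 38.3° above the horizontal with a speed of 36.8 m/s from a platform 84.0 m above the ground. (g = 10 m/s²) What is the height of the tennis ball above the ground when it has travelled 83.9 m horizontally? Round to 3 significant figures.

108 m

v_x = 36.8 cos 38.3° = 28.88 m/s, v_y0 = 36.8 sin 38.3° = 22.81 m/s.
Time to reach x = 83.9 m: t = x / v_x = 83.9 / 28.88 = 2.905 s.
y = 84.0 + v_y0 t − ½ g t² = 84.0 + 22.81×2.905 − 5.000×2.905² = 108 m.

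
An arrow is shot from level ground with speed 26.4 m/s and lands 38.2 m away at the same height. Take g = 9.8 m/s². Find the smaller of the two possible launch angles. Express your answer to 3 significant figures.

Level-ground range: R = v₀² sin(2θ)/g ⇒ sin 2θ = R g / v₀² = 38.2×9.8/26.4² = 0.5371.
2θ = arcsin(0.5371) = 32.49° or 180° − 32.49° = 147.51°.
So θ = 16.2° or θ = 73.8°.

16.2°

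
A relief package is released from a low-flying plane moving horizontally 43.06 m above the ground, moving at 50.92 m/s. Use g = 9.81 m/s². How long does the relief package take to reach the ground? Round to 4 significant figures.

The horizontal speed doesn't affect the fall. With v_y0 = 0, h = ½ g t².
t = √(2 × 43.06 / 9.81) = √8.7788 = 2.963 s.

2.963 s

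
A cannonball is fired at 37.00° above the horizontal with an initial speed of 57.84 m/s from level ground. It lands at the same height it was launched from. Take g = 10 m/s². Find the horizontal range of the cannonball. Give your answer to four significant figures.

For level ground, R = v₀² sin(2θ) / g.
sin(2 × 37.00°) = sin 74.000° = 0.9613.
R = (57.84)² × 0.9613 / 10 = 321.6 m.

321.6 m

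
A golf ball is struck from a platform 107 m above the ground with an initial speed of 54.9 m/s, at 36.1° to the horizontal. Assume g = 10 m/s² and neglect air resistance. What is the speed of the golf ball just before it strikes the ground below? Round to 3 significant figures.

v_x = 54.9 cos 36.1° = 44.36 m/s is unchanged throughout.
For the vertical component, v_y² = v_y0² + 2 g h = (32.35)² + 2×10×107 = 3187, so |v_y| = 56.45 m/s.
Impact speed = √(v_x² + v_y²) = √(1968 + 3187) = 71.8 m/s.

71.8 m/s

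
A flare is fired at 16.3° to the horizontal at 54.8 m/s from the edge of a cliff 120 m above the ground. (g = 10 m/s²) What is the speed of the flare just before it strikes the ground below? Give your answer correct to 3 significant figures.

v_x = 54.8 cos 16.3° = 52.60 m/s is unchanged throughout.
For the vertical component, v_y² = v_y0² + 2 g h = (15.38)² + 2×10×120 = 2637, so |v_y| = 51.35 m/s.
Impact speed = √(v_x² + v_y²) = √(2767 + 2637) = 73.5 m/s.

73.5 m/s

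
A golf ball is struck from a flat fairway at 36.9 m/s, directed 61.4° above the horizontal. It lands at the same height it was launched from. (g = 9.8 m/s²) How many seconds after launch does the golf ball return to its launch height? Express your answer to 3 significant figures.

6.61 s

Vertical component: v_y = 36.9 sin 61.4° = 32.40 m/s.
For a projectile landing at launch height, time of flight is t = 2 v_y / g = 2 × 32.40 / 9.8 = 6.61 s.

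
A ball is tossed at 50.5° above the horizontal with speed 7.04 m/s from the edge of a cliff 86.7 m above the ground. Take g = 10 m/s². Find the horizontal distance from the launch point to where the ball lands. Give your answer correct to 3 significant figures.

Components: v_x = 7.04 cos 50.5° = 4.478 m/s, v_y = 7.04 sin 50.5° = 5.432 m/s.
Vertical: 0 = 86.7 + 5.432 t − ½(10) t² ⇒ 5.000 t² − 5.432 t − 86.7 = 0.
t = [5.432 + √(29.51 + 1734)] / 10.00 = 4.743 s.
Horizontal: R = v_x · t = 4.478 × 4.743 = 21.2 m.

21.2 m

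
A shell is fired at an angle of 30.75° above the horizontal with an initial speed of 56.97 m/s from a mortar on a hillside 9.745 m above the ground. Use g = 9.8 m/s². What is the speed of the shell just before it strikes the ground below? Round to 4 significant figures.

58.62 m/s

v_x = 56.97 cos 30.75° = 48.960 m/s is unchanged throughout.
For the vertical component, v_y² = v_y0² + 2 g h = (29.128)² + 2×9.8×9.745 = 1039.4, so |v_y| = 32.240 m/s.
Impact speed = √(v_x² + v_y²) = √(2397.1 + 1039.4) = 58.62 m/s.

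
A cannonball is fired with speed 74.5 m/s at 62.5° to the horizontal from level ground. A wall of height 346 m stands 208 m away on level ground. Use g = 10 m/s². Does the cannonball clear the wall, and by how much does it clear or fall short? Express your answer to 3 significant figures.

No — it falls 129 m short of clearing the wall.

v_x = 74.5 cos 62.5° = 34.40 m/s; v_y0 = 74.5 sin 62.5° = 66.08 m/s.
Time to reach the wall: t = 208 / 34.40 = 6.047 s.
Height at that point: y = 66.08×6.047 − 5.000×6.047² = 216.8 m.
That is 346 − 216.8 = 129 m below the top of the wall, so the cannonball does not clear it.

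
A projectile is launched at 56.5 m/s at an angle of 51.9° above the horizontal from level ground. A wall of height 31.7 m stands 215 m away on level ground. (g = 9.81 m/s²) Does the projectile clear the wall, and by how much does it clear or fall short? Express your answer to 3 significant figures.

Yes — it clears the wall by 55.9 m.

v_x = 56.5 cos 51.9° = 34.86 m/s; v_y0 = 56.5 sin 51.9° = 44.46 m/s.
Time to reach the wall: t = 215 / 34.86 = 6.168 s.
Height at that point: y = 44.46×6.168 − 4.905×6.168² = 87.62 m.
That is 87.62 − 31.7 = 55.9 m above the top of the wall, so the projectile clears it.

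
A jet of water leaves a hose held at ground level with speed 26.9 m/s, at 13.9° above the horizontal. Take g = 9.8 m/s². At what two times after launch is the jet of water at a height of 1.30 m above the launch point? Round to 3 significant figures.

v_y0 = 26.9 sin 13.9° = 6.462 m/s.
Set y = v_y0 t − ½ g t² = 1.30: 4.900 t² − 6.462 t + 1.30 = 0.
t = [6.462 ± √(41.76 − 25.48)] / 9.8 = (6.462 ± 4.035) / 9.8, giving t = 0.248 s or t = 1.07 s.
So the jet of water is at 1.30 m at t = 0.248 s (rising) and t = 1.07 s (falling).

0.248 s and 1.07 s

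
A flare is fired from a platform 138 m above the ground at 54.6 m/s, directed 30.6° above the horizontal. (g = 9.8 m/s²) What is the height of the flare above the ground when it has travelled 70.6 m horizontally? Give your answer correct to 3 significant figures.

v_x = 54.6 cos 30.6° = 47.00 m/s, v_y0 = 54.6 sin 30.6° = 27.79 m/s.
Time to reach x = 70.6 m: t = x / v_x = 70.6 / 47.00 = 1.502 s.
y = 138 + v_y0 t − ½ g t² = 138 + 27.79×1.502 − 4.900×1.502² = 169 m.

169 m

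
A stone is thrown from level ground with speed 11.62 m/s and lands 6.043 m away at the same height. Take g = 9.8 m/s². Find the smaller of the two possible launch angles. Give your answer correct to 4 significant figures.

13.01°

Level-ground range: R = v₀² sin(2θ)/g ⇒ sin 2θ = R g / v₀² = 6.043×9.8/11.62² = 0.4386.
2θ = arcsin(0.4386) = 26.015° or 180° − 26.015° = 153.985°.
So θ = 13.01° or θ = 76.99°.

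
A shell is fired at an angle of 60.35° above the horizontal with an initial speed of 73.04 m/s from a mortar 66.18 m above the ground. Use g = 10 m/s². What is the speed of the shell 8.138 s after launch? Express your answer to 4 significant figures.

40.33 m/s

v_x = 73.04 cos 60.35° = 36.133 m/s (constant).
v_y(t) = 73.04 sin 60.35° − g t = 63.476 − 10 × 8.138 = -17.904 m/s.
Speed = √(v_x² + v_y²) = √(1305.6 + 320.55) = 40.33 m/s.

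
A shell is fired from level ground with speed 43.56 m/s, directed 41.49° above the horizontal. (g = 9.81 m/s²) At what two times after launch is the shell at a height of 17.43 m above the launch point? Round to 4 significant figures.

0.6834 s and 5.200 s

v_y0 = 43.56 sin 41.49° = 28.858 m/s.
Set y = v_y0 t − ½ g t² = 17.43: 4.905 t² − 28.858 t + 17.43 = 0.
t = [28.858 ± √(832.78 − 341.98)] / 9.81 = (28.858 ± 22.154) / 9.81, giving t = 0.6834 s or t = 5.200 s.
So the shell is at 17.43 m at t = 0.6834 s (rising) and t = 5.200 s (falling).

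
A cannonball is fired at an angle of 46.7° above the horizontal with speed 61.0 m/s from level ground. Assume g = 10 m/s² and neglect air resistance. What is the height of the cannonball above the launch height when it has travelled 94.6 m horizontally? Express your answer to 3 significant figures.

74.8 m

v_x = 61.0 cos 46.7° = 41.83 m/s, v_y0 = 61.0 sin 46.7° = 44.39 m/s.
Time to reach x = 94.6 m: t = x / v_x = 94.6 / 41.83 = 2.262 s.
y = v_y0 t − ½ g t² = 44.39×2.262 − 5.000×2.262² = 74.8 m.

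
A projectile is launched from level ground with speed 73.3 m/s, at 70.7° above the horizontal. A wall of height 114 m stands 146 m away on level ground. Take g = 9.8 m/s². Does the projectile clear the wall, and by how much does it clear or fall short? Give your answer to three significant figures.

Yes — it clears the wall by 125 m.

v_x = 73.3 cos 70.7° = 24.23 m/s; v_y0 = 73.3 sin 70.7° = 69.18 m/s.
Time to reach the wall: t = 146 / 24.23 = 6.026 s.
Height at that point: y = 69.18×6.026 − 4.900×6.026² = 238.9 m.
That is 238.9 − 114 = 125 m above the top of the wall, so the projectile clears it.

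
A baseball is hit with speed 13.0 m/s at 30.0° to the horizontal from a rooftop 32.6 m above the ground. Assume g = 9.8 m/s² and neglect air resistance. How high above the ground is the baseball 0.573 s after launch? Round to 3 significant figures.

34.7 m

v_y0 = 13.0 sin 30.0° = 6.500 m/s.
y(t) = 32.6 + v_y0 t − ½ g t² = 32.6 + 6.500×0.573 − ½×9.8×0.573² = 34.7 m.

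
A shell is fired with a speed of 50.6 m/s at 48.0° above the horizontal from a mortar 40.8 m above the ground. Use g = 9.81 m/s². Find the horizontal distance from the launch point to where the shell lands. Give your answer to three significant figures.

Components: v_x = 50.6 cos 48.0° = 33.86 m/s, v_y = 50.6 sin 48.0° = 37.60 m/s.
Vertical: 0 = 40.8 + 37.60 t − ½(9.81) t² ⇒ 4.905 t² − 37.60 t − 40.8 = 0.
t = [37.60 + √(1414 + 800.5)] / 9.810 = 8.630 s.
Horizontal: R = v_x · t = 33.86 × 8.630 = 292 m.

292 m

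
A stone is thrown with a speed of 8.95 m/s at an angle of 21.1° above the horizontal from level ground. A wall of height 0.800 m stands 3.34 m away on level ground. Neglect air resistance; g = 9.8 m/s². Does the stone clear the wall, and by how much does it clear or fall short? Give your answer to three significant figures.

No — it falls 0.295 m short of clearing the wall.

v_x = 8.95 cos 21.1° = 8.350 m/s; v_y0 = 8.95 sin 21.1° = 3.222 m/s.
Time to reach the wall: t = 3.34 / 8.350 = 0.4000 s.
Height at that point: y = 3.222×0.4000 − 4.900×0.4000² = 0.5048 m.
That is 0.800 − 0.5048 = 0.295 m below the top of the wall, so the stone does not clear it.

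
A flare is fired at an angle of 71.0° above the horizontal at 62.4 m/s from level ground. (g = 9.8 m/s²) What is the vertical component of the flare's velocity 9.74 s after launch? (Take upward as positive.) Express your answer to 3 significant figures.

Initial vertical component: v_y0 = 62.4 sin 71.0° = 59.00 m/s.
v_y(t) = v_y0 − g t = 59.00 − 9.8 × 9.74 = -36.5 m/s.

-36.5 m/s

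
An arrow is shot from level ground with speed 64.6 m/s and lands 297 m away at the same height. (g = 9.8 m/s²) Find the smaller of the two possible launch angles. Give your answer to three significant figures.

22.1°

Level-ground range: R = v₀² sin(2θ)/g ⇒ sin 2θ = R g / v₀² = 297×9.8/64.6² = 0.6975.
2θ = arcsin(0.6975) = 44.23° or 180° − 44.23° = 135.77°.
So θ = 22.1° or θ = 67.9°.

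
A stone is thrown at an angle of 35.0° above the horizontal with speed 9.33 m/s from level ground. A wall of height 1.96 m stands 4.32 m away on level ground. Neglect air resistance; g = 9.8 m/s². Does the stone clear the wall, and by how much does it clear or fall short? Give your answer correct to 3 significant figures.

v_x = 9.33 cos 35.0° = 7.643 m/s; v_y0 = 9.33 sin 35.0° = 5.351 m/s.
Time to reach the wall: t = 4.32 / 7.643 = 0.5652 s.
Height at that point: y = 5.351×0.5652 − 4.900×0.5652² = 1.459 m.
That is 1.96 − 1.459 = 0.501 m below the top of the wall, so the stone does not clear it.

No — it falls 0.501 m short of clearing the wall.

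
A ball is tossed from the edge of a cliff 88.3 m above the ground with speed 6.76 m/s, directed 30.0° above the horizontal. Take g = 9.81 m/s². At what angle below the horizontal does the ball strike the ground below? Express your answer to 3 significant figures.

v_x = 6.76 cos 30.0° = 5.854 m/s.
At impact |v_y| = √(v_y0² + 2 g h) = √(3.380² + 2×9.81×88.3) = 41.76 m/s.
Angle below horizontal = arctan(|v_y| / v_x) = arctan(41.76 / 5.854) = 82.0°.

82.0°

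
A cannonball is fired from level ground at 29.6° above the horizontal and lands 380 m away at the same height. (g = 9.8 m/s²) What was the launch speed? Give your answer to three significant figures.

On level ground, R = v₀² sin(2θ) / g, so v₀ = √(R g / sin 2θ).
sin(2 × 29.6°) = 0.8590.
v₀ = √(380 × 9.8 / 0.8590) = √4335 = 65.8 m/s.

65.8 m/s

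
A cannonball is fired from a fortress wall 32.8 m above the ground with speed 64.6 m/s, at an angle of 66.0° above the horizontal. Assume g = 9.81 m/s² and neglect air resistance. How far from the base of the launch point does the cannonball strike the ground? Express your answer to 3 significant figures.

Components: v_x = 64.6 cos 66.0° = 26.28 m/s, v_y = 64.6 sin 66.0° = 59.02 m/s.
Vertical: 0 = 32.8 + 59.02 t − ½(9.81) t² ⇒ 4.905 t² − 59.02 t − 32.8 = 0.
t = [59.02 + √(3483 + 643.5)] / 9.810 = 12.56 s.
Horizontal: R = v_x · t = 26.28 × 12.56 = 330 m.

330 m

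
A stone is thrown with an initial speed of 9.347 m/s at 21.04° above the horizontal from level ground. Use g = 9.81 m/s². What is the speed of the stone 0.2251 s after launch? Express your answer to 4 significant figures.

v_x = 9.347 cos 21.04° = 8.7238 m/s (constant).
v_y(t) = 9.347 sin 21.04° − g t = 3.3558 − 9.81 × 0.2251 = 1.1476 m/s.
Speed = √(v_x² + v_y²) = √(76.105 + 1.3170) = 8.799 m/s.

8.799 m/s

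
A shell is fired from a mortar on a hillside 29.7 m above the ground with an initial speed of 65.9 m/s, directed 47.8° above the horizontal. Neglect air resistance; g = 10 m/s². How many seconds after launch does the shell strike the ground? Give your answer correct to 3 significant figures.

Vertical component: v_y = 65.9 sin 47.8° = 48.82 m/s.
Taking up as positive with launch at y = 29.7 m, landing at y = 0: 0 = 29.7 + 48.82 t − ½(10) t².
Solving 5.000 t² − 48.82 t − 29.7 = 0 gives t = [48.82 + √(48.82² + 4·5.000·29.7)] / 10.00 = 10.3 s.

10.3 s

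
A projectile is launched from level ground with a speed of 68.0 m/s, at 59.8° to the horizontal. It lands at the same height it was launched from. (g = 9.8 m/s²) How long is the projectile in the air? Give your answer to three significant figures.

12.0 s

Vertical component: v_y = 68.0 sin 59.8° = 58.77 m/s.
For a projectile landing at launch height, time of flight is t = 2 v_y / g = 2 × 58.77 / 9.8 = 12.0 s.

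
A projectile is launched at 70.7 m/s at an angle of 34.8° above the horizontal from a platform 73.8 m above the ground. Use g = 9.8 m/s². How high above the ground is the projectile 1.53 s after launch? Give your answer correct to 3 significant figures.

v_y0 = 70.7 sin 34.8° = 40.35 m/s.
y(t) = 73.8 + v_y0 t − ½ g t² = 73.8 + 40.35×1.53 − ½×9.8×1.53² = 124 m.

124 m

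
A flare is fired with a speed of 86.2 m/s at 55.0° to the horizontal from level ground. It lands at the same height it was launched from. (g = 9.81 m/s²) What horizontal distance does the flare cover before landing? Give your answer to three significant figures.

712 m

Components: v_x = 86.2 cos 55.0° = 49.44 m/s, v_y = 86.2 sin 55.0° = 70.61 m/s.
Time of flight (same landing height): t = 2 v_y / g = 2 × 70.61 / 9.81 = 14.40 s.
Range: R = v_x · t = 49.44 × 14.40 = 712 m.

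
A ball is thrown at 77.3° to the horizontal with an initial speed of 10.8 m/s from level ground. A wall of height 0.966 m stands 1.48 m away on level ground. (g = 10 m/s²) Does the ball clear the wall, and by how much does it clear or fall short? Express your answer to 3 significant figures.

Yes — it clears the wall by 3.66 m.

v_x = 10.8 cos 77.3° = 2.374 m/s; v_y0 = 10.8 sin 77.3° = 10.54 m/s.
Time to reach the wall: t = 1.48 / 2.374 = 0.6234 s.
Height at that point: y = 10.54×0.6234 − 5.000×0.6234² = 4.627 m.
That is 4.627 − 0.966 = 3.66 m above the top of the wall, so the ball clears it.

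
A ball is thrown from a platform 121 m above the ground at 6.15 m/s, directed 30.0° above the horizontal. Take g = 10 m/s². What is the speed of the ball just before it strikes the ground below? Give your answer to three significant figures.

49.6 m/s

v_x = 6.15 cos 30.0° = 5.326 m/s is unchanged throughout.
For the vertical component, v_y² = v_y0² + 2 g h = (3.075)² + 2×10×121 = 2429, so |v_y| = 49.28 m/s.
Impact speed = √(v_x² + v_y²) = √(28.37 + 2429) = 49.6 m/s.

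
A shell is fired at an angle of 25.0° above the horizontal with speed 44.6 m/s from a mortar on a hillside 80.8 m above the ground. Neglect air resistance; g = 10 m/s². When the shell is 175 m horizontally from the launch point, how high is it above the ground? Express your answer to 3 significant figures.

68.7 m

v_x = 44.6 cos 25.0° = 40.42 m/s, v_y0 = 44.6 sin 25.0° = 18.85 m/s.
Time to reach x = 175 m: t = x / v_x = 175 / 40.42 = 4.330 s.
y = 80.8 + v_y0 t − ½ g t² = 80.8 + 18.85×4.330 − 5.000×4.330² = 68.7 m.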